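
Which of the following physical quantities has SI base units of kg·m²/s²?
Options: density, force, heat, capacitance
Checking the SI base units of each option:
  density (ρ = m/V): kg/m³  ✗
  force (F = ma): kg·m/s²  ✗
  heat (Q = mcΔT): kg·m²/s²  ✓ matches
  capacitance (C = Q/V): s⁴·A²/(kg·m²)  ✗

Only heat has units kg·m²/s².

Answer: heat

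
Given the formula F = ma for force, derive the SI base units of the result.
Units of each symbol in F = ma:
  m (mass): kg
  a (acceleration): m/s²

Multiplying the contributions: [kg] · [m/s²]
Adding exponents of each base unit: kg: 1, m: 1, s: -2
SI base units of force: kg·m/s²

Answer: kg·m/s²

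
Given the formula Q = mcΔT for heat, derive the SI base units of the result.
Units of each symbol in Q = mcΔT:
  m (mass): kg
  c (specific heat capacity, in J/(kg·K)): m²/(s²·K)
  ΔT (temperature change): K

Multiplying the contributions: [kg] · [m²/(s²·K)] · [K]
Adding exponents of each base unit: kg: 1, m: 2, s: -2
SI base units of heat: kg·m²/s²

Answer: kg·m²/s²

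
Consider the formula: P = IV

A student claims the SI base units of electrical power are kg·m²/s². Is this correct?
Units of each symbol in P = IV:
  I (current): A
  V (voltage, in volts): kg·m²/(s³·A)

Multiplying the contributions: [A] · [kg·m²/(s³·A)]
Adding exponents of each base unit: kg: 1, m: 2, s: -3
SI base units of electrical power: kg·m²/s³

The claimed units kg·m²/s² (exponents kg: 1, m: 2, s: -2) do not match the derived units kg·m²/s³ (exponents kg: 1, m: 2, s: -3), so the claim is incorrect.

Answer: No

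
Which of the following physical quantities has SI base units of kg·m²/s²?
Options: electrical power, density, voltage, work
Checking the SI base units of each option:
  electrical power (P = IV): kg·m²/s³  ✗
  density (ρ = m/V): kg/m³  ✗
  voltage (V = IR): kg·m²/(s³·A)  ✗
  work (W = Fd): kg·m²/s²  ✓ matches

Only work has units kg·m²/s².

Answer: work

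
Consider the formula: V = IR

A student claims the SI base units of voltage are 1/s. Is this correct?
Units of each symbol in V = IR:
  I (current): A
  R (resistance, in ohms): kg·m²/(s³·A²)

Multiplying the contributions: [A] · [kg·m²/(s³·A²)]
Adding exponents of each base unit: kg: 1, m: 2, s: -3, A: -1
SI base units of voltage: kg·m²/(s³·A)

The claimed units 1/s (exponents s: -1) do not match the derived units kg·m²/(s³·A) (exponents kg: 1, m: 2, s: -3, A: -1), so the claim is incorrect.

Answer: No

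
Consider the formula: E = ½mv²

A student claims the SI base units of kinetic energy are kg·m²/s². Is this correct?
Units of each symbol in E = ½mv²:
  m (mass): kg
  v (speed): m/s  → to the power 2, contributes m²/s²
  The factor ½ is dimensionless.

Multiplying the contributions: [kg] · [m²/s²]
Adding exponents of each base unit: kg: 1, m: 2, s: -2
SI base units of kinetic energy: kg·m²/s²

The claimed units kg·m²/s² match the derived units, so the claim is correct.

Answer: Yes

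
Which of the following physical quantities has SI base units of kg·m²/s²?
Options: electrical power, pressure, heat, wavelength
Checking the SI base units of each option:
  electrical power (P = IV): kg·m²/s³  ✗
  pressure (P = F/A): kg/(m·s²)  ✗
  heat (Q = mcΔT): kg·m²/s²  ✓ matches
  wavelength (λ = v/f): m  ✗

Only heat has units kg·m²/s².

Answer: heat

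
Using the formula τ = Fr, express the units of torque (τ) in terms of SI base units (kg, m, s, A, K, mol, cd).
Units of each symbol in τ = Fr:
  F (force): kg·m/s²
  r (lever arm): m

Multiplying the contributions: [kg·m/s²] · [m]
Adding exponents of each base unit: kg: 1, m: 2, s: -2
SI base units of torque: kg·m²/s²

Answer: kg·m²/s²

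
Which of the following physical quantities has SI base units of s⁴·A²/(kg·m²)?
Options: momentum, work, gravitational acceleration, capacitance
Checking the SI base units of each option:
  momentum (p = mv): kg·m/s  ✗
  work (W = Fd): kg·m²/s²  ✗
  gravitational acceleration (g = GM/r²): m/s²  ✗
  capacitance (C = Q/V): s⁴·A²/(kg·m²)  ✓ matches

Only capacitance has units s⁴·A²/(kg·m²).

Answer: capacitance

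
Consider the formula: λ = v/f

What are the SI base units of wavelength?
Units of each symbol in λ = v/f:
  v (wave speed): m/s
  f (frequency): 1/s  → in the denominator, contributes s

Multiplying the contributions: [m/s] · [s]
Adding exponents of each base unit: m: 1
SI base units of wavelength: m

Answer: m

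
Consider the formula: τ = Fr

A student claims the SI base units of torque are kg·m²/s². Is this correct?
Units of each symbol in τ = Fr:
  F (force): kg·m/s²
  r (lever arm): m

Multiplying the contributions: [kg·m/s²] · [m]
Adding exponents of each base unit: kg: 1, m: 2, s: -2
SI base units of torque: kg·m²/s²

The claimed units kg·m²/s² match the derived units, so the claim is correct.

Answer: Yes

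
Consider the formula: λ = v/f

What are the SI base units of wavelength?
Units of each symbol in λ = v/f:
  v (wave speed): m/s
  f (frequency): 1/s  → in the denominator, contributes s

Multiplying the contributions: [m/s] · [s]
Adding exponents of each base unit: m: 1
SI base units of wavelength: m

Answer: m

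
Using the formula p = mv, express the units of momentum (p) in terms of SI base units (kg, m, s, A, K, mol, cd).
Units of each symbol in p = mv:
  m (mass): kg
  v (velocity): m/s

Multiplying the contributions: [kg] · [m/s]
Adding exponents of each base unit: kg: 1, m: 1, s: -1
SI base units of momentum: kg·m/s

Answer: kg·m/s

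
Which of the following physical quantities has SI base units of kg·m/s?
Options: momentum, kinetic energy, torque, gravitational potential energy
Checking the SI base units of each option:
  momentum (p = mv): kg·m/s  ✓ matches
  kinetic energy (E = ½mv²): kg·m²/s²  ✗
  torque (τ = Fr): kg·m²/s²  ✗
  gravitational potential energy (U = -GMm/r): kg·m²/s²  ✗

Only momentum has units kg·m/s.

Answer: momentum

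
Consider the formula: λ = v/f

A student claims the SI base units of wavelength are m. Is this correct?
Units of each symbol in λ = v/f:
  v (wave speed): m/s
  f (frequency): 1/s  → in the denominator, contributes s

Multiplying the contributions: [m/s] · [s]
Adding exponents of each base unit: m: 1
SI base units of wavelength: m

The claimed units m match the derived units, so the claim is correct.

Answer: Yes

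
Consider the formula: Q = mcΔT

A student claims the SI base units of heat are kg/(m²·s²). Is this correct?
Units of each symbol in Q = mcΔT:
  m (mass): kg
  c (specific heat capacity, in J/(kg·K)): m²/(s²·K)
  ΔT (temperature change): K

Multiplying the contributions: [kg] · [m²/(s²·K)] · [K]
Adding exponents of each base unit: kg: 1, m: 2, s: -2
SI base units of heat: kg·m²/s²

The claimed units kg/(m²·s²) (exponents kg: 1, m: -2, s: -2) do not match the derived units kg·m²/s² (exponents kg: 1, m: 2, s: -2), so the claim is incorrect.

Answer: No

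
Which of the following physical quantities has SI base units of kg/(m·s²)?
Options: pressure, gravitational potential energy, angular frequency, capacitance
Checking the SI base units of each option:
  pressure (P = F/A): kg/(m·s²)  ✓ matches
  gravitational potential energy (U = -GMm/r): kg·m²/s²  ✗
  angular frequency (ω = 2πf): 1/s  ✗
  capacitance (C = Q/V): s⁴·A²/(kg·m²)  ✗

Only pressure has units kg/(m·s²).

Answer: pressure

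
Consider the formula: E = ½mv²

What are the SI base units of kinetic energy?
Units of each symbol in E = ½mv²:
  m (mass): kg
  v (speed): m/s  → to the power 2, contributes m²/s²
  The factor ½ is dimensionless.

Multiplying the contributions: [kg] · [m²/s²]
Adding exponents of each base unit: kg: 1, m: 2, s: -2
SI base units of kinetic energy: kg·m²/s²

Answer: kg·m²/s²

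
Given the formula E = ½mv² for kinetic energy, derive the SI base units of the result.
Units of each symbol in E = ½mv²:
  m (mass): kg
  v (speed): m/s  → to the power 2, contributes m²/s²
  The factor ½ is dimensionless.

Multiplying the contributions: [kg] · [m²/s²]
Adding exponents of each base unit: kg: 1, m: 2, s: -2
SI base units of kinetic energy: kg·m²/s²

Answer: kg·m²/s²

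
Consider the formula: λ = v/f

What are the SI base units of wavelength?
Units of each symbol in λ = v/f:
  v (wave speed): m/s
  f (frequency): 1/s  → in the denominator, contributes s

Multiplying the contributions: [m/s] · [s]
Adding exponents of each base unit: m: 1
SI base units of wavelength: m

Answer: m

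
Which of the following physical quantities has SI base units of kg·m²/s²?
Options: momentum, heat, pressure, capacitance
Checking the SI base units of each option:
  momentum (p = mv): kg·m/s  ✗
  heat (Q = mcΔT): kg·m²/s²  ✓ matches
  pressure (P = F/A): kg/(m·s²)  ✗
  capacitance (C = Q/V): s⁴·A²/(kg·m²)  ✗

Only heat has units kg·m²/s².

Answer: heat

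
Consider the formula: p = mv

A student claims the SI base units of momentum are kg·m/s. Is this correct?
Units of each symbol in p = mv:
  m (mass): kg
  v (velocity): m/s

Multiplying the contributions: [kg] · [m/s]
Adding exponents of each base unit: kg: 1, m: 1, s: -1
SI base units of momentum: kg·m/s

The claimed units kg·m/s match the derived units, so the claim is correct.

Answer: Yes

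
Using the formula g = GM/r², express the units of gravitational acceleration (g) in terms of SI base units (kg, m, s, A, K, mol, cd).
Units of each symbol in g = GM/r²:
  G (gravitational constant): m³/(kg·s²)
  M (mass): kg
  r (distance): m  → to the power 2 in the denominator, contributes 1/m²

Multiplying the contributions: [m³/(kg·s²)] · [kg] · [1/m²]
Adding exponents of each base unit: m: 1, s: -2
SI base units of gravitational acceleration: m/s²

Answer: m/s²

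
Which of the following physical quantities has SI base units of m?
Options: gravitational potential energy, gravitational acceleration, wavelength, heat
Checking the SI base units of each option:
  gravitational potential energy (U = -GMm/r): kg·m²/s²  ✗
  gravitational acceleration (g = GM/r²): m/s²  ✗
  wavelength (λ = v/f): m  ✓ matches
  heat (Q = mcΔT): kg·m²/s²  ✗

Only wavelength has units m.

Answer: wavelength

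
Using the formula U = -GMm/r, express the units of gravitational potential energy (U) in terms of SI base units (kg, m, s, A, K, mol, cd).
Units of each symbol in U = -GMm/r:
  G (gravitational constant): m³/(kg·s²)
  M (mass): kg
  m (mass): kg
  r (distance): m  → in the denominator, contributes 1/m
  The minus sign does not affect the units.

Multiplying the contributions: [m³/(kg·s²)] · [kg] · [kg] · [1/m]
Adding exponents of each base unit: kg: 1, m: 2, s: -2
SI base units of gravitational potential energy: kg·m²/s²

Answer: kg·m²/s²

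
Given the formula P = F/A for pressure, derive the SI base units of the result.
Units of each symbol in P = F/A:
  F (force): kg·m/s²
  A (area): m²  → in the denominator, contributes 1/m²

Multiplying the contributions: [kg·m/s²] · [1/m²]
Adding exponents of each base unit: kg: 1, m: -1, s: -2
SI base units of pressure: kg/(m·s²)

Answer: kg/(m·s²)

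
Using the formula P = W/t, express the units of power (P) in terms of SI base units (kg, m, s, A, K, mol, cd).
Units of each symbol in P = W/t:
  W (work): kg·m²/s²
  t (time): s  → in the denominator, contributes 1/s

Multiplying the contributions: [kg·m²/s²] · [1/s]
Adding exponents of each base unit: kg: 1, m: 2, s: -3
SI base units of power: kg·m²/s³

Answer: kg·m²/s³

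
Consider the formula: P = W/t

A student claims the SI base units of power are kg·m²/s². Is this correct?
Units of each symbol in P = W/t:
  W (work): kg·m²/s²
  t (time): s  → in the denominator, contributes 1/s

Multiplying the contributions: [kg·m²/s²] · [1/s]
Adding exponents of each base unit: kg: 1, m: 2, s: -3
SI base units of power: kg·m²/s³

The claimed units kg·m²/s² (exponents kg: 1, m: 2, s: -2) do not match the derived units kg·m²/s³ (exponents kg: 1, m: 2, s: -3), so the claim is incorrect.

Answer: No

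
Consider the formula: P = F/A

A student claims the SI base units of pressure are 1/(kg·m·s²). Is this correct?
Units of each symbol in P = F/A:
  F (force): kg·m/s²
  A (area): m²  → in the denominator, contributes 1/m²

Multiplying the contributions: [kg·m/s²] · [1/m²]
Adding exponents of each base unit: kg: 1, m: -1, s: -2
SI base units of pressure: kg/(m·s²)

The claimed units 1/(kg·m·s²) (exponents kg: -1, m: -1, s: -2) do not match the derived units kg/(m·s²) (exponents kg: 1, m: -1, s: -2), so the claim is incorrect.

Answer: No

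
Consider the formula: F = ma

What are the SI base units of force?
Units of each symbol in F = ma:
  m (mass): kg
  a (acceleration): m/s²

Multiplying the contributions: [kg] · [m/s²]
Adding exponents of each base unit: kg: 1, m: 1, s: -2
SI base units of force: kg·m/s²

Answer: kg·m/s²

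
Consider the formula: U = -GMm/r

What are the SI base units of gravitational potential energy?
Units of each symbol in U = -GMm/r:
  G (gravitational constant): m³/(kg·s²)
  M (mass): kg
  m (mass): kg
  r (distance): m  → in the denominator, contributes 1/m
  The minus sign does not affect the units.

Multiplying the contributions: [m³/(kg·s²)] · [kg] · [kg] · [1/m]
Adding exponents of each base unit: kg: 1, m: 2, s: -2
SI base units of gravitational potential energy: kg·m²/s²

Answer: kg·m²/s²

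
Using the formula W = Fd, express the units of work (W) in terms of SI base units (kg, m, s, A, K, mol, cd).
Units of each symbol in W = Fd:
  F (force): kg·m/s²
  d (displacement): m

Multiplying the contributions: [kg·m/s²] · [m]
Adding exponents of each base unit: kg: 1, m: 2, s: -2
SI base units of work: kg·m²/s²

Answer: kg·m²/s²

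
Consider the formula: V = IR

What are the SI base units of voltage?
Units of each symbol in V = IR:
  I (current): A
  R (resistance, in ohms): kg·m²/(s³·A²)

Multiplying the contributions: [A] · [kg·m²/(s³·A²)]
Adding exponents of each base unit: kg: 1, m: 2, s: -3, A: -1
SI base units of voltage: kg·m²/(s³·A)

Answer: kg·m²/(s³·A)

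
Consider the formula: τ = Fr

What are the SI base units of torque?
Units of each symbol in τ = Fr:
  F (force): kg·m/s²
  r (lever arm): m

Multiplying the contributions: [kg·m/s²] · [m]
Adding exponents of each base unit: kg: 1, m: 2, s: -2
SI base units of torque: kg·m²/s²

Answer: kg·m²/s²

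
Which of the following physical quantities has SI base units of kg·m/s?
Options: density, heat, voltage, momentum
Checking the SI base units of each option:
  density (ρ = m/V): kg/m³  ✗
  heat (Q = mcΔT): kg·m²/s²  ✗
  voltage (V = IR): kg·m²/(s³·A)  ✗
  momentum (p = mv): kg·m/s  ✓ matches

Only momentum has units kg·m/s.

Answer: momentum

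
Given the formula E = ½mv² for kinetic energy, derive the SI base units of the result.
Units of each symbol in E = ½mv²:
  m (mass): kg
  v (speed): m/s  → to the power 2, contributes m²/s²
  The factor ½ is dimensionless.

Multiplying the contributions: [kg] · [m²/s²]
Adding exponents of each base unit: kg: 1, m: 2, s: -2
SI base units of kinetic energy: kg·m²/s²

Answer: kg·m²/s²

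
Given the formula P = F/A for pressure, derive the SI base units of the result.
Units of each symbol in P = F/A:
  F (force): kg·m/s²
  A (area): m²  → in the denominator, contributes 1/m²

Multiplying the contributions: [kg·m/s²] · [1/m²]
Adding exponents of each base unit: kg: 1, m: -1, s: -2
SI base units of pressure: kg/(m·s²)

Answer: kg/(m·s²)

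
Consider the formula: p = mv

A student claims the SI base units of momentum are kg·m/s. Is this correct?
Units of each symbol in p = mv:
  m (mass): kg
  v (velocity): m/s

Multiplying the contributions: [kg] · [m/s]
Adding exponents of each base unit: kg: 1, m: 1, s: -1
SI base units of momentum: kg·m/s

The claimed units kg·m/s match the derived units, so the claim is correct.

Answer: Yes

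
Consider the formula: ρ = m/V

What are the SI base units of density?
Units of each symbol in ρ = m/V:
  m (mass): kg
  V (volume): m³  → in the denominator, contributes 1/m³

Multiplying the contributions: [kg] · [1/m³]
Adding exponents of each base unit: kg: 1, m: -3
SI base units of density: kg/m³

Answer: kg/m³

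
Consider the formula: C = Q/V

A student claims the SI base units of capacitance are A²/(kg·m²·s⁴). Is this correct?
Units of each symbol in C = Q/V:
  Q (charge, in coulombs): s·A
  V (voltage, in volts): kg·m²/(s³·A)  → in the denominator, contributes s³·A/(kg·m²)

Multiplying the contributions: [s·A] · [s³·A/(kg·m²)]
Adding exponents of each base unit: kg: -1, m: -2, s: 4, A: 2
SI base units of capacitance: s⁴·A²/(kg·m²)

The claimed units A²/(kg·m²·s⁴) (exponents kg: -1, m: -2, s: -4, A: 2) do not match the derived units s⁴·A²/(kg·m²) (exponents kg: -1, m: -2, s: 4, A: 2), so the claim is incorrect.

Answer: No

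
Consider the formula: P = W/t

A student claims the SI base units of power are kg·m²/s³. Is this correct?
Units of each symbol in P = W/t:
  W (work): kg·m²/s²
  t (time): s  → in the denominator, contributes 1/s

Multiplying the contributions: [kg·m²/s²] · [1/s]
Adding exponents of each base unit: kg: 1, m: 2, s: -3
SI base units of power: kg·m²/s³

The claimed units kg·m²/s³ match the derived units, so the claim is correct.

Answer: Yes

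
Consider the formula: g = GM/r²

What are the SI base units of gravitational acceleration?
Units of each symbol in g = GM/r²:
  G (gravitational constant): m³/(kg·s²)
  M (mass): kg
  r (distance): m  → to the power 2 in the denominator, contributes 1/m²

Multiplying the contributions: [m³/(kg·s²)] · [kg] · [1/m²]
Adding exponents of each base unit: m: 1, s: -2
SI base units of gravitational acceleration: m/s²

Answer: m/s²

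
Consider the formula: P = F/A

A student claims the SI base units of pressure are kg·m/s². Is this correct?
Units of each symbol in P = F/A:
  F (force): kg·m/s²
  A (area): m²  → in the denominator, contributes 1/m²

Multiplying the contributions: [kg·m/s²] · [1/m²]
Adding exponents of each base unit: kg: 1, m: -1, s: -2
SI base units of pressure: kg/(m·s²)

The claimed units kg·m/s² (exponents kg: 1, m: 1, s: -2) do not match the derived units kg/(m·s²) (exponents kg: 1, m: -1, s: -2), so the claim is incorrect.

Answer: No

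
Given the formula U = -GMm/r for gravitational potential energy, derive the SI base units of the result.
Units of each symbol in U = -GMm/r:
  G (gravitational constant): m³/(kg·s²)
  M (mass): kg
  m (mass): kg
  r (distance): m  → in the denominator, contributes 1/m
  The minus sign does not affect the units.

Multiplying the contributions: [m³/(kg·s²)] · [kg] · [kg] · [1/m]
Adding exponents of each base unit: kg: 1, m: 2, s: -2
SI base units of gravitational potential energy: kg·m²/s²

Answer: kg·m²/s²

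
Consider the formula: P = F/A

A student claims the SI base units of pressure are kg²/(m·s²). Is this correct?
Units of each symbol in P = F/A:
  F (force): kg·m/s²
  A (area): m²  → in the denominator, contributes 1/m²

Multiplying the contributions: [kg·m/s²] · [1/m²]
Adding exponents of each base unit: kg: 1, m: -1, s: -2
SI base units of pressure: kg/(m·s²)

The claimed units kg²/(m·s²) (exponents kg: 2, m: -1, s: -2) do not match the derived units kg/(m·s²) (exponents kg: 1, m: -1, s: -2), so the claim is incorrect.

Answer: No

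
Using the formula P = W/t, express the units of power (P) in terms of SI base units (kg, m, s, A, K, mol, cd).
Units of each symbol in P = W/t:
  W (work): kg·m²/s²
  t (time): s  → in the denominator, contributes 1/s

Multiplying the contributions: [kg·m²/s²] · [1/s]
Adding exponents of each base unit: kg: 1, m: 2, s: -3
SI base units of power: kg·m²/s³

Answer: kg·m²/s³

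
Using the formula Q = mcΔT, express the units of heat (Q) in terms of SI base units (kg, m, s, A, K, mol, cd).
Units of each symbol in Q = mcΔT:
  m (mass): kg
  c (specific heat capacity, in J/(kg·K)): m²/(s²·K)
  ΔT (temperature change): K

Multiplying the contributions: [kg] · [m²/(s²·K)] · [K]
Adding exponents of each base unit: kg: 1, m: 2, s: -2
SI base units of heat: kg·m²/s²

Answer: kg·m²/s²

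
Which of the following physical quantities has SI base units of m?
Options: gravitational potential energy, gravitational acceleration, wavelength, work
Checking the SI base units of each option:
  gravitational potential energy (U = -GMm/r): kg·m²/s²  ✗
  gravitational acceleration (g = GM/r²): m/s²  ✗
  wavelength (λ = v/f): m  ✓ matches
  work (W = Fd): kg·m²/s²  ✗

Only wavelength has units m.

Answer: wavelength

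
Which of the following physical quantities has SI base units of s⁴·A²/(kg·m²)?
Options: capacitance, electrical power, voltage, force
Checking the SI base units of each option:
  capacitance (C = Q/V): s⁴·A²/(kg·m²)  ✓ matches
  electrical power (P = IV): kg·m²/s³  ✗
  voltage (V = IR): kg·m²/(s³·A)  ✗
  force (F = ma): kg·m/s²  ✗

Only capacitance has units s⁴·A²/(kg·m²).

Answer: capacitance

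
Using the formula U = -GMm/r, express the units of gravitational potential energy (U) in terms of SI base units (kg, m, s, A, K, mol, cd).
Units of each symbol in U = -GMm/r:
  G (gravitational constant): m³/(kg·s²)
  M (mass): kg
  m (mass): kg
  r (distance): m  → in the denominator, contributes 1/m
  The minus sign does not affect the units.

Multiplying the contributions: [m³/(kg·s²)] · [kg] · [kg] · [1/m]
Adding exponents of each base unit: kg: 1, m: 2, s: -2
SI base units of gravitational potential energy: kg·m²/s²

Answer: kg·m²/s²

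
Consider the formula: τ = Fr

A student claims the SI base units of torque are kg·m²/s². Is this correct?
Units of each symbol in τ = Fr:
  F (force): kg·m/s²
  r (lever arm): m

Multiplying the contributions: [kg·m/s²] · [m]
Adding exponents of each base unit: kg: 1, m: 2, s: -2
SI base units of torque: kg·m²/s²

The claimed units kg·m²/s² match the derived units, so the claim is correct.

Answer: Yes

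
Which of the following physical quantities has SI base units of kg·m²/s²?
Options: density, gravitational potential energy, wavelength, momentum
Checking the SI base units of each option:
  density (ρ = m/V): kg/m³  ✗
  gravitational potential energy (U = -GMm/r): kg·m²/s²  ✓ matches
  wavelength (λ = v/f): m  ✗
  momentum (p = mv): kg·m/s  ✗

Only gravitational potential energy has units kg·m²/s².

Answer: gravitational potential energy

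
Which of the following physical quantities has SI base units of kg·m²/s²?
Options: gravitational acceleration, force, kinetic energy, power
Checking the SI base units of each option:
  gravitational acceleration (g = GM/r²): m/s²  ✗
  force (F = ma): kg·m/s²  ✗
  kinetic energy (E = ½mv²): kg·m²/s²  ✓ matches
  power (P = W/t): kg·m²/s³  ✗

Only kinetic energy has units kg·m²/s².

Answer: kinetic energy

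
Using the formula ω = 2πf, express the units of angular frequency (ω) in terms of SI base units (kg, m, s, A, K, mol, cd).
Units of each symbol in ω = 2πf:
  f (frequency): 1/s
  The factor 2π is dimensionless.

Multiplying the contributions: [1/s]
Adding exponents of each base unit: s: -1
SI base units of angular frequency: 1/s

Answer: 1/s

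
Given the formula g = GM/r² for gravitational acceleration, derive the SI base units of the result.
Units of each symbol in g = GM/r²:
  G (gravitational constant): m³/(kg·s²)
  M (mass): kg
  r (distance): m  → to the power 2 in the denominator, contributes 1/m²

Multiplying the contributions: [m³/(kg·s²)] · [kg] · [1/m²]
Adding exponents of each base unit: m: 1, s: -2
SI base units of gravitational acceleration: m/s²

Answer: m/s²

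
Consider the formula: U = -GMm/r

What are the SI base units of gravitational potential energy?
Units of each symbol in U = -GMm/r:
  G (gravitational constant): m³/(kg·s²)
  M (mass): kg
  m (mass): kg
  r (distance): m  → in the denominator, contributes 1/m
  The minus sign does not affect the units.

Multiplying the contributions: [m³/(kg·s²)] · [kg] · [kg] · [1/m]
Adding exponents of each base unit: kg: 1, m: 2, s: -2
SI base units of gravitational potential energy: kg·m²/s²

Answer: kg·m²/s²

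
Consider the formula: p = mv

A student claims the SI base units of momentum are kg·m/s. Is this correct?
Units of each symbol in p = mv:
  m (mass): kg
  v (velocity): m/s

Multiplying the contributions: [kg] · [m/s]
Adding exponents of each base unit: kg: 1, m: 1, s: -1
SI base units of momentum: kg·m/s

The claimed units kg·m/s match the derived units, so the claim is correct.

Answer: Yes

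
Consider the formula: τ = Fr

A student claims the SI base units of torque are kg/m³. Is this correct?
Units of each symbol in τ = Fr:
  F (force): kg·m/s²
  r (lever arm): m

Multiplying the contributions: [kg·m/s²] · [m]
Adding exponents of each base unit: kg: 1, m: 2, s: -2
SI base units of torque: kg·m²/s²

The claimed units kg/m³ (exponents kg: 1, m: -3) do not match the derived units kg·m²/s² (exponents kg: 1, m: 2, s: -2), so the claim is incorrect.

Answer: No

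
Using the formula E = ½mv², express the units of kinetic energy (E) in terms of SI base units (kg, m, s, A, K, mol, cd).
Units of each symbol in E = ½mv²:
  m (mass): kg
  v (speed): m/s  → to the power 2, contributes m²/s²
  The factor ½ is dimensionless.

Multiplying the contributions: [kg] · [m²/s²]
Adding exponents of each base unit: kg: 1, m: 2, s: -2
SI base units of kinetic energy: kg·m²/s²

Answer: kg·m²/s²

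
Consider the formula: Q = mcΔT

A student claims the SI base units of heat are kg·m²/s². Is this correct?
Units of each symbol in Q = mcΔT:
  m (mass): kg
  c (specific heat capacity, in J/(kg·K)): m²/(s²·K)
  ΔT (temperature change): K

Multiplying the contributions: [kg] · [m²/(s²·K)] · [K]
Adding exponents of each base unit: kg: 1, m: 2, s: -2
SI base units of heat: kg·m²/s²

The claimed units kg·m²/s² match the derived units, so the claim is correct.

Answer: Yes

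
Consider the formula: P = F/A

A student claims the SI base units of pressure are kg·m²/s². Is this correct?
Units of each symbol in P = F/A:
  F (force): kg·m/s²
  A (area): m²  → in the denominator, contributes 1/m²

Multiplying the contributions: [kg·m/s²] · [1/m²]
Adding exponents of each base unit: kg: 1, m: -1, s: -2
SI base units of pressure: kg/(m·s²)

The claimed units kg·m²/s² (exponents kg: 1, m: 2, s: -2) do not match the derived units kg/(m·s²) (exponents kg: 1, m: -1, s: -2), so the claim is incorrect.

Answer: No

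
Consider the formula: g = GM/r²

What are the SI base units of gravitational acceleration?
Units of each symbol in g = GM/r²:
  G (gravitational constant): m³/(kg·s²)
  M (mass): kg
  r (distance): m  → to the power 2 in the denominator, contributes 1/m²

Multiplying the contributions: [m³/(kg·s²)] · [kg] · [1/m²]
Adding exponents of each base unit: m: 1, s: -2
SI base units of gravitational acceleration: m/s²

Answer: m/s²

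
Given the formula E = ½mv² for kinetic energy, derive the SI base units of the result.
Units of each symbol in E = ½mv²:
  m (mass): kg
  v (speed): m/s  → to the power 2, contributes m²/s²
  The factor ½ is dimensionless.

Multiplying the contributions: [kg] · [m²/s²]
Adding exponents of each base unit: kg: 1, m: 2, s: -2
SI base units of kinetic energy: kg·m²/s²

Answer: kg·m²/s²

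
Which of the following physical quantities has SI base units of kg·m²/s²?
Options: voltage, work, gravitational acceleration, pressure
Checking the SI base units of each option:
  voltage (V = IR): kg·m²/(s³·A)  ✗
  work (W = Fd): kg·m²/s²  ✓ matches
  gravitational acceleration (g = GM/r²): m/s²  ✗
  pressure (P = F/A): kg/(m·s²)  ✗

Only work has units kg·m²/s².

Answer: work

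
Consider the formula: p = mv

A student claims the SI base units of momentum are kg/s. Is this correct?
Units of each symbol in p = mv:
  m (mass): kg
  v (velocity): m/s

Multiplying the contributions: [kg] · [m/s]
Adding exponents of each base unit: kg: 1, m: 1, s: -1
SI base units of momentum: kg·m/s

The claimed units kg/s (exponents kg: 1, s: -1) do not match the derived units kg·m/s (exponents kg: 1, m: 1, s: -1), so the claim is incorrect.

Answer: No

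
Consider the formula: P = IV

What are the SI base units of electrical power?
Units of each symbol in P = IV:
  I (current): A
  V (voltage, in volts): kg·m²/(s³·A)

Multiplying the contributions: [A] · [kg·m²/(s³·A)]
Adding exponents of each base unit: kg: 1, m: 2, s: -3
SI base units of electrical power: kg·m²/s³

Answer: kg·m²/s³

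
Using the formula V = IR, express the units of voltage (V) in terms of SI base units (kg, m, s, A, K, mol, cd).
Units of each symbol in V = IR:
  I (current): A
  R (resistance, in ohms): kg·m²/(s³·A²)

Multiplying the contributions: [A] · [kg·m²/(s³·A²)]
Adding exponents of each base unit: kg: 1, m: 2, s: -3, A: -1
SI base units of voltage: kg·m²/(s³·A)

Answer: kg·m²/(s³·A)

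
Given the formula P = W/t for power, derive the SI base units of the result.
Units of each symbol in P = W/t:
  W (work): kg·m²/s²
  t (time): s  → in the denominator, contributes 1/s

Multiplying the contributions: [kg·m²/s²] · [1/s]
Adding exponents of each base unit: kg: 1, m: 2, s: -3
SI base units of power: kg·m²/s³

Answer: kg·m²/s³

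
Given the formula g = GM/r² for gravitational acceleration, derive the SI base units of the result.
Units of each symbol in g = GM/r²:
  G (gravitational constant): m³/(kg·s²)
  M (mass): kg
  r (distance): m  → to the power 2 in the denominator, contributes 1/m²

Multiplying the contributions: [m³/(kg·s²)] · [kg] · [1/m²]
Adding exponents of each base unit: m: 1, s: -2
SI base units of gravitational acceleration: m/s²

Answer: m/s²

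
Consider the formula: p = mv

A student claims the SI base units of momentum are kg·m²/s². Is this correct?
Units of each symbol in p = mv:
  m (mass): kg
  v (velocity): m/s

Multiplying the contributions: [kg] · [m/s]
Adding exponents of each base unit: kg: 1, m: 1, s: -1
SI base units of momentum: kg·m/s

The claimed units kg·m²/s² (exponents kg: 1, m: 2, s: -2) do not match the derived units kg·m/s (exponents kg: 1, m: 1, s: -1), so the claim is incorrect.

Answer: No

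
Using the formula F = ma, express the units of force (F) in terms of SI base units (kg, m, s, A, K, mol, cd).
Units of each symbol in F = ma:
  m (mass): kg
  a (acceleration): m/s²

Multiplying the contributions: [kg] · [m/s²]
Adding exponents of each base unit: kg: 1, m: 1, s: -2
SI base units of force: kg·m/s²

Answer: kg·m/s²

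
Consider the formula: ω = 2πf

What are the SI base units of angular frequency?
Units of each symbol in ω = 2πf:
  f (frequency): 1/s
  The factor 2π is dimensionless.

Multiplying the contributions: [1/s]
Adding exponents of each base unit: s: -1
SI base units of angular frequency: 1/s

Answer: 1/s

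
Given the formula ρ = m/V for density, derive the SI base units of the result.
Units of each symbol in ρ = m/V:
  m (mass): kg
  V (volume): m³  → in the denominator, contributes 1/m³

Multiplying the contributions: [kg] · [1/m³]
Adding exponents of each base unit: kg: 1, m: -3
SI base units of density: kg/m³

Answer: kg/m³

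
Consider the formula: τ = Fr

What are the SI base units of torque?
Units of each symbol in τ = Fr:
  F (force): kg·m/s²
  r (lever arm): m

Multiplying the contributions: [kg·m/s²] · [m]
Adding exponents of each base unit: kg: 1, m: 2, s: -2
SI base units of torque: kg·m²/s²

Answer: kg·m²/s²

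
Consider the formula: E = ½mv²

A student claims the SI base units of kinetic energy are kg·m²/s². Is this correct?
Units of each symbol in E = ½mv²:
  m (mass): kg
  v (speed): m/s  → to the power 2, contributes m²/s²
  The factor ½ is dimensionless.

Multiplying the contributions: [kg] · [m²/s²]
Adding exponents of each base unit: kg: 1, m: 2, s: -2
SI base units of kinetic energy: kg·m²/s²

The claimed units kg·m²/s² match the derived units, so the claim is correct.

Answer: Yes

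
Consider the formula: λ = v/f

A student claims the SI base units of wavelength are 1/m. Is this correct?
Units of each symbol in λ = v/f:
  v (wave speed): m/s
  f (frequency): 1/s  → in the denominator, contributes s

Multiplying the contributions: [m/s] · [s]
Adding exponents of each base unit: m: 1
SI base units of wavelength: m

The claimed units 1/m (exponents m: -1) do not match the derived units m (exponents m: 1), so the claim is incorrect.

Answer: No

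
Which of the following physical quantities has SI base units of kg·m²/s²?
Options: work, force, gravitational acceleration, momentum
Checking the SI base units of each option:
  work (W = Fd): kg·m²/s²  ✓ matches
  force (F = ma): kg·m/s²  ✗
  gravitational acceleration (g = GM/r²): m/s²  ✗
  momentum (p = mv): kg·m/s  ✗

Only work has units kg·m²/s².

Answer: work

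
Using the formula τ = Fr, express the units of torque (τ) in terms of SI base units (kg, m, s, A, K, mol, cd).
Units of each symbol in τ = Fr:
  F (force): kg·m/s²
  r (lever arm): m

Multiplying the contributions: [kg·m/s²] · [m]
Adding exponents of each base unit: kg: 1, m: 2, s: -2
SI base units of torque: kg·m²/s²

Answer: kg·m²/s²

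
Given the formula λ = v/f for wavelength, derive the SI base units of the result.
Units of each symbol in λ = v/f:
  v (wave speed): m/s
  f (frequency): 1/s  → in the denominator, contributes s

Multiplying the contributions: [m/s] · [s]
Adding exponents of each base unit: m: 1
SI base units of wavelength: m

Answer: m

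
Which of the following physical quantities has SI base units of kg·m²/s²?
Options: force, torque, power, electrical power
Checking the SI base units of each option:
  force (F = ma): kg·m/s²  ✗
  torque (τ = Fr): kg·m²/s²  ✓ matches
  power (P = W/t): kg·m²/s³  ✗
  electrical power (P = IV): kg·m²/s³  ✗

Only torque has units kg·m²/s².

Answer: torque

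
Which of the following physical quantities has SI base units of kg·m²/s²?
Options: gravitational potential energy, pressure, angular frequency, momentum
Checking the SI base units of each option:
  gravitational potential energy (U = -GMm/r): kg·m²/s²  ✓ matches
  pressure (P = F/A): kg/(m·s²)  ✗
  angular frequency (ω = 2πf): 1/s  ✗
  momentum (p = mv): kg·m/s  ✗

Only gravitational potential energy has units kg·m²/s².

Answer: gravitational potential energy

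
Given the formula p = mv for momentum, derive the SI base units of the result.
Units of each symbol in p = mv:
  m (mass): kg
  v (velocity): m/s

Multiplying the contributions: [kg] · [m/s]
Adding exponents of each base unit: kg: 1, m: 1, s: -1
SI base units of momentum: kg·m/s

Answer: kg·m/s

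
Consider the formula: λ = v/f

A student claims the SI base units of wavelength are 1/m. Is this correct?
Units of each symbol in λ = v/f:
  v (wave speed): m/s
  f (frequency): 1/s  → in the denominator, contributes s

Multiplying the contributions: [m/s] · [s]
Adding exponents of each base unit: m: 1
SI base units of wavelength: m

The claimed units 1/m (exponents m: -1) do not match the derived units m (exponents m: 1), so the claim is incorrect.

Answer: No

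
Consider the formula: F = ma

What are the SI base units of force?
Units of each symbol in F = ma:
  m (mass): kg
  a (acceleration): m/s²

Multiplying the contributions: [kg] · [m/s²]
Adding exponents of each base unit: kg: 1, m: 1, s: -2
SI base units of force: kg·m/s²

Answer: kg·m/s²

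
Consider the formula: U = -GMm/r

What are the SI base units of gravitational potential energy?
Units of each symbol in U = -GMm/r:
  G (gravitational constant): m³/(kg·s²)
  M (mass): kg
  m (mass): kg
  r (distance): m  → in the denominator, contributes 1/m
  The minus sign does not affect the units.

Multiplying the contributions: [m³/(kg·s²)] · [kg] · [kg] · [1/m]
Adding exponents of each base unit: kg: 1, m: 2, s: -2
SI base units of gravitational potential energy: kg·m²/s²

Answer: kg·m²/s²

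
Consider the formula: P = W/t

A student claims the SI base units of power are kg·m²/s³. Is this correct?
Units of each symbol in P = W/t:
  W (work): kg·m²/s²
  t (time): s  → in the denominator, contributes 1/s

Multiplying the contributions: [kg·m²/s²] · [1/s]
Adding exponents of each base unit: kg: 1, m: 2, s: -3
SI base units of power: kg·m²/s³

The claimed units kg·m²/s³ match the derived units, so the claim is correct.

Answer: Yes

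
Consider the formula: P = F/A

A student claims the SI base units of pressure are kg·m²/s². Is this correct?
Units of each symbol in P = F/A:
  F (force): kg·m/s²
  A (area): m²  → in the denominator, contributes 1/m²

Multiplying the contributions: [kg·m/s²] · [1/m²]
Adding exponents of each base unit: kg: 1, m: -1, s: -2
SI base units of pressure: kg/(m·s²)

The claimed units kg·m²/s² (exponents kg: 1, m: 2, s: -2) do not match the derived units kg/(m·s²) (exponents kg: 1, m: -1, s: -2), so the claim is incorrect.

Answer: No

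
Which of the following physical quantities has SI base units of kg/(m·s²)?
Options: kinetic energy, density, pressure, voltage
Checking the SI base units of each option:
  kinetic energy (E = ½mv²): kg·m²/s²  ✗
  density (ρ = m/V): kg/m³  ✗
  pressure (P = F/A): kg/(m·s²)  ✓ matches
  voltage (V = IR): kg·m²/(s³·A)  ✗

Only pressure has units kg/(m·s²).

Answer: pressure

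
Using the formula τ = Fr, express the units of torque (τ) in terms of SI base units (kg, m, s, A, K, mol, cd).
Units of each symbol in τ = Fr:
  F (force): kg·m/s²
  r (lever arm): m

Multiplying the contributions: [kg·m/s²] · [m]
Adding exponents of each base unit: kg: 1, m: 2, s: -2
SI base units of torque: kg·m²/s²

Answer: kg·m²/s²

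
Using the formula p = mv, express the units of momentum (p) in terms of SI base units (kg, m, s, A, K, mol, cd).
Units of each symbol in p = mv:
  m (mass): kg
  v (velocity): m/s

Multiplying the contributions: [kg] · [m/s]
Adding exponents of each base unit: kg: 1, m: 1, s: -1
SI base units of momentum: kg·m/s

Answer: kg·m/s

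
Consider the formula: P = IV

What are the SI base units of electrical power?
Units of each symbol in P = IV:
  I (current): A
  V (voltage, in volts): kg·m²/(s³·A)

Multiplying the contributions: [A] · [kg·m²/(s³·A)]
Adding exponents of each base unit: kg: 1, m: 2, s: -3
SI base units of electrical power: kg·m²/s³

Answer: kg·m²/s³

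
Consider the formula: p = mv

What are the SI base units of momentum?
Units of each symbol in p = mv:
  m (mass): kg
  v (velocity): m/s

Multiplying the contributions: [kg] · [m/s]
Adding exponents of each base unit: kg: 1, m: 1, s: -1
SI base units of momentum: kg·m/s

Answer: kg·m/s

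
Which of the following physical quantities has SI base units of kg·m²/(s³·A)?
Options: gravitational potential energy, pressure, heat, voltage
Checking the SI base units of each option:
  gravitational potential energy (U = -GMm/r): kg·m²/s²  ✗
  pressure (P = F/A): kg/(m·s²)  ✗
  heat (Q = mcΔT): kg·m²/s²  ✗
  voltage (V = IR): kg·m²/(s³·A)  ✓ matches

Only voltage has units kg·m²/(s³·A).

Answer: voltage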